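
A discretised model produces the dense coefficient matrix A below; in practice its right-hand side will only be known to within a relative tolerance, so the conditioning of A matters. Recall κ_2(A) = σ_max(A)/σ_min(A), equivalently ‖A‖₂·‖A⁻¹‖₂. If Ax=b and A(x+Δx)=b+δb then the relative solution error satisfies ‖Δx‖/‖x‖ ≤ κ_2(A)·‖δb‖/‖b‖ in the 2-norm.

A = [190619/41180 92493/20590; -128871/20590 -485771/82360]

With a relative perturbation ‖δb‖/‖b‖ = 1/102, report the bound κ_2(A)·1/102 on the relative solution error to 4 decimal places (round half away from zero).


M = AᵀA = [4110661669/67831696 3914545635/67831696; 3914545635/67831696 14914109809/271326784]. tr(M)=37285085/322624, det(M)=3418801/5161984
eigenvalues of AᵀA: λ = (tr ± √(tr²−4·det))/2 = 1849/16, 1849/322624
κ = σ_max/σ_min = (43/4)/(43/568) = 142.0000
bound on ‖Δx‖/‖x‖: κ·ε = 142.0000·1/102 = 1.3922

1.3922


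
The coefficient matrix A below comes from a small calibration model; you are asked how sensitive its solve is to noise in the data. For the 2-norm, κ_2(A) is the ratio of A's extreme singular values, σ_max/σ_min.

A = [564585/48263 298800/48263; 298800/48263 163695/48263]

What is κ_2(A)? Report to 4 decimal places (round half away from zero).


167.0000

form AᵀA = [1411895025/8059921 752976000/8059921; 752976000/8059921 401652225/8059921] with trace 6275250/27889 and determinant 50625/27889
eigenvalues of AᵀA: λ = (tr ± √(tr²−4·det))/2 = 225, 225/27889
κ = σ_max/σ_min = 15/(15/167) = 167.0000


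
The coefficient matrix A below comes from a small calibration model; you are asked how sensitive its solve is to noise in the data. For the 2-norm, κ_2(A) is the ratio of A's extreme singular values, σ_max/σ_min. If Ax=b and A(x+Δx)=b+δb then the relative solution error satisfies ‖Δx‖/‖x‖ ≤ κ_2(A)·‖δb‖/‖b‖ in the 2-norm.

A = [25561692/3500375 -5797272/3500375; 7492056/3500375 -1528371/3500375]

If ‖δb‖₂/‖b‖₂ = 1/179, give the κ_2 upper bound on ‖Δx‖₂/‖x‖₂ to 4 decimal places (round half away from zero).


0.9539

M = AᵀA = [1135249601616/19604200225 -51084391176/3920840045; -51084391176/3920840045 57510848889/19604200225]. tr(M)=141910821/2332445, det(M)=37015056/291555625
λ_max, λ_min = (141910821/2332445 ± √503397959456517489/136007491950625)/2 = 1521/25, 24336/11662225
κ_2(A) = √(λ_max/λ_min) = √((1521/25) / (24336/11662225)) = 170.7500
bound on ‖Δx‖/‖x‖: κ·ε = 170.7500·1/179 = 0.9539


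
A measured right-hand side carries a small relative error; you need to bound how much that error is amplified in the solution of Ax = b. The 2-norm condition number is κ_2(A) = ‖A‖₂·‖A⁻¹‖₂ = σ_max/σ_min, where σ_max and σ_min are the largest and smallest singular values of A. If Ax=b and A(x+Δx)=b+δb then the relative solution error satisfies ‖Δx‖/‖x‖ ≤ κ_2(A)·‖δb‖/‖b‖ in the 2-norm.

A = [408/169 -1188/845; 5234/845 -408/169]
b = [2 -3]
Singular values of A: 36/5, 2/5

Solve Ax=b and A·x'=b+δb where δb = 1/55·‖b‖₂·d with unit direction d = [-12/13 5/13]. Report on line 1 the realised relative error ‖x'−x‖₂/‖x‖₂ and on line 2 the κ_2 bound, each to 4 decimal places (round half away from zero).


largest singular value 36/5, smallest 2/5
κ = σ_max/σ_min = (36/5)/(2/5) = 18.0000
κ_2(A)·‖δb‖/‖b‖ = 0.3273
solve Ax = b  →  x = [-3.1410 -6.8162]
‖b‖ = 3.6056, ‖x‖ = 7.5051
with δb = [-0.0605 0.0252], A·Δx = δb → ‖Δx‖ = 0.1639
relative error = 0.0218
tightness: 0.0218 against a bound of 0.3273 (unrounded ratio ≈ 0.0667)

0.0218
0.3273


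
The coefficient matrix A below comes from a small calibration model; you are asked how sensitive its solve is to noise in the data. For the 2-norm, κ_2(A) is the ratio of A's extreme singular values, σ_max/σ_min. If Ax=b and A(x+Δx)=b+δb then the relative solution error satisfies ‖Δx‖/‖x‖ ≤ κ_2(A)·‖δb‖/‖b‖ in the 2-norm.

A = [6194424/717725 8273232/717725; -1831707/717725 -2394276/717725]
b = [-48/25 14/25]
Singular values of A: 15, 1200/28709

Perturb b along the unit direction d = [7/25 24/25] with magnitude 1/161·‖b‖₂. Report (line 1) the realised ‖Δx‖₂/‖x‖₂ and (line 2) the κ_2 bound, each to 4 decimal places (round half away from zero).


largest singular value 15, smallest 1200/28709
κ = σ_max/σ_min = 15/(1200/28709) = 358.8625
worst-case relative error ≤ 358.8625 × 1/161 = 2.2290
solve Ax = b  →  x = [-0.0800 -0.1067]
‖b‖ = 2.0000, ‖x‖ = 0.1333
re-solving with b+δb shifts x by Δx of norm 0.2972
relative error = 2.2290
so the bound is sharp here: realised error equals the bound

2.2290
2.2290


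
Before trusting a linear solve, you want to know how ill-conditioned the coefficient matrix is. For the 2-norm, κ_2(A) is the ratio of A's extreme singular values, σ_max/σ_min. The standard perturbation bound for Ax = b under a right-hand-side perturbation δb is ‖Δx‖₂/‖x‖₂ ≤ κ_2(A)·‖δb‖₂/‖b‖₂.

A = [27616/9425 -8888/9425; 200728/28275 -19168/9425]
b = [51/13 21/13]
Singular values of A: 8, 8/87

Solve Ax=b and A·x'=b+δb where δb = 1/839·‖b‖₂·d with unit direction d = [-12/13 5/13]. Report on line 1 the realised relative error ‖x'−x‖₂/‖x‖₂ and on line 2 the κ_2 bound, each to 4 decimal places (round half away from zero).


0.0017
0.1037

σ_max = 8, σ_min = 8/87
condition number: 8 ÷ (8/87) = 87.0000
perturbation bound = 87.0000·1/839 = 0.1037
solve Ax = b  →  x = [-8.7750 -31.4250]
‖b‖₂ = 4.2426 and ‖x‖₂ = 32.6272
δb = ε·‖b‖·d = [-0.0047 0.0019]; solving A·Δx = δb gives ‖Δx‖ = 0.0550
relative error = 0.0017
realised/bound (from unrounded values) ≈ 0.0163


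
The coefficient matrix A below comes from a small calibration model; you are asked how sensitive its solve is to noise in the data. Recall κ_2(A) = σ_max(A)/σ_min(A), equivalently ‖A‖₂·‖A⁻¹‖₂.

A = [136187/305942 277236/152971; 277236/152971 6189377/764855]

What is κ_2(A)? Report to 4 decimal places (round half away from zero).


form AᵀA = [193923913/55681444 1076923242/69601805; 1076923242/69601805 23932113409/348009025] with trace 59831381/828100 and determinant 83521/828100
eigenvalues of AᵀA: λ = (tr ± √(tr²−4·det))/2 = 289/4, 289/207025
κ = σ_max/σ_min = (17/2)/(17/455) = 227.5000

227.5000


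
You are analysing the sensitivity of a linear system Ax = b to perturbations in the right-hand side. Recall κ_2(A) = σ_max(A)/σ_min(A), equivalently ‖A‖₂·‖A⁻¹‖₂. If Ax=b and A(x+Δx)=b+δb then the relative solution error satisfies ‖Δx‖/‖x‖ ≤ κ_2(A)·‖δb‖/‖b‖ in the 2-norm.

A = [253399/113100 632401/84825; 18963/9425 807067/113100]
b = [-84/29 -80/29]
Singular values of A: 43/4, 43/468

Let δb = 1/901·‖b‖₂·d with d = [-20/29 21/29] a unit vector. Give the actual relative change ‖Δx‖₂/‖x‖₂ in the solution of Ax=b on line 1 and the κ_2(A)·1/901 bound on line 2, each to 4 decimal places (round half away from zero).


0.1299
0.1299

σ_max = 43/4, σ_min = 43/468
condition number: (43/4) ÷ (43/468) = 117.0000
κ_2(A)·‖δb‖/‖b‖ = 0.1299
solve Ax = b  →  x = [-0.1042 -0.3572]
‖b‖₂ = 4.0000 and ‖x‖₂ = 0.3721
re-solving with b+δb shifts x by Δx of norm 0.0483
relative error = 0.1299
so the bound is sharp here: realised error equals the bound


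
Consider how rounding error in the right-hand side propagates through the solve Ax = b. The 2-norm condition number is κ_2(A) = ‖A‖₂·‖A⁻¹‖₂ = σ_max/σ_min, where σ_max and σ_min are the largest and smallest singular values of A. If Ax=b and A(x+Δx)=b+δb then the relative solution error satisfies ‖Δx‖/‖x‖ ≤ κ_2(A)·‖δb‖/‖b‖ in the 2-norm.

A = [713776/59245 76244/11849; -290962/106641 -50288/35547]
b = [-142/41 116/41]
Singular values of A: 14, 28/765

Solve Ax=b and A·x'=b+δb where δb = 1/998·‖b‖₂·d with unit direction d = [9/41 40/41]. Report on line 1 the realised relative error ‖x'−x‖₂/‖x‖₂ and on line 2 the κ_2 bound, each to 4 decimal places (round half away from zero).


largest singular value 14, smallest 28/765
κ = σ_max/σ_min = 14/(28/765) = 382.5000
perturbation bound = 382.5000·1/998 = 0.3833
solve Ax = b  →  x = [-25.9664 48.0798]
‖b‖₂ = 4.4721 and ‖x‖₂ = 54.6436
δb = ε·‖b‖·d = [0.0010 0.0044]; solving A·Δx = δb gives ‖Δx‖ = 0.1224
realised ‖Δx‖/‖x‖ = 0.0022
tightness: 0.0022 against a bound of 0.3833 (unrounded ratio ≈ 0.0058)

0.0022
0.3833


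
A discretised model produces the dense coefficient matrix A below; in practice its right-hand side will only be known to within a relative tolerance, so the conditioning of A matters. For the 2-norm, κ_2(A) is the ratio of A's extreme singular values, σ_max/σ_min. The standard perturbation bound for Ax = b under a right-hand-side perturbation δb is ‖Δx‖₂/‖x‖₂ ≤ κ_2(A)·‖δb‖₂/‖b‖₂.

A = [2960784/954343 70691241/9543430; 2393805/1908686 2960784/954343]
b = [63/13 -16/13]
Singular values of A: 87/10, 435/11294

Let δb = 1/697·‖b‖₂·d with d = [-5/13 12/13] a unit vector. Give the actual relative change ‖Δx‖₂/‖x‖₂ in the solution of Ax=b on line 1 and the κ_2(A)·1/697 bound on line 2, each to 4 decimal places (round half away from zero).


largest singular value 87/10, smallest 435/11294
κ_2(A) = (87/10) / (435/11294) = 225.8800
κ_2(A)·‖δb‖/‖b‖ = 0.3241
solve Ax = b  →  x = [72.0750 -29.5332]
‖b‖₂ = 5.0000 and ‖x‖₂ = 77.8910
with δb = [-0.0028 0.0066], A·Δx = δb → ‖Δx‖ = 0.1862
dividing the unrounded norms, ‖Δx‖/‖x‖ = 0.0024
realised/bound (from unrounded values) ≈ 0.0074

0.0024
0.3241


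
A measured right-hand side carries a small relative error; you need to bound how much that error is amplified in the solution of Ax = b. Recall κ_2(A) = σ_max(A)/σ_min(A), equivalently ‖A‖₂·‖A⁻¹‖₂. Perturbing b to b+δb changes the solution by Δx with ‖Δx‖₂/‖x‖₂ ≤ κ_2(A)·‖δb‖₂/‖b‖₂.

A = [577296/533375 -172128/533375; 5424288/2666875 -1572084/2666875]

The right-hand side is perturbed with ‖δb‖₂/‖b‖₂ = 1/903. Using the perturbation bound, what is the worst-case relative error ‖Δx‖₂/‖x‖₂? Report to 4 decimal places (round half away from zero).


0.3475

AᵀA = [130638986496/24609765625 -38102617728/24609765625; -38102617728/24609765625 11114703504/24609765625]; tr = 226805904/39375625, det = 331776/984390625
solving λ² − 226805904/39375625·λ + 331776/984390625 = 0 gives λ = 144/25, 2304/39375625
κ = σ_max/σ_min = (12/5)/(48/6275) = 313.7500
perturbation bound = 313.7500·1/903 = 0.3475


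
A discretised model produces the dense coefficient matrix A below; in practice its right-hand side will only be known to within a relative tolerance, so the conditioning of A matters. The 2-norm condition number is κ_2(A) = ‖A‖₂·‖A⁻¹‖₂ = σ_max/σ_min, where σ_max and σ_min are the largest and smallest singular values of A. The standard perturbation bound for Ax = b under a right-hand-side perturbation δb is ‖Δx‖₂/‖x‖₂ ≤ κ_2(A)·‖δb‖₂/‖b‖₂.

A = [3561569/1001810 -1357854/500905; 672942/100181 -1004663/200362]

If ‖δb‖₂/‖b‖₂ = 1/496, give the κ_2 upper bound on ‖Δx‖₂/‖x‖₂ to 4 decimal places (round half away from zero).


0.4752

AᵀA = [200587776049/3472744900 -37609150392/868186225; -37609150392/868186225 112833091801/3472744900]; tr = 6268417357/69454898, det = 81450625/555639184
eigenvalues of AᵀA: λ = (tr ± √(tr²−4·det))/2 = 361/4, 225625/138909796
σ_max=√(361/4)=(19/2), σ_min=√(225625/138909796)=(475/11786) → κ = 235.7200
bound on ‖Δx‖/‖x‖: κ·ε = 235.7200·1/496 = 0.4752


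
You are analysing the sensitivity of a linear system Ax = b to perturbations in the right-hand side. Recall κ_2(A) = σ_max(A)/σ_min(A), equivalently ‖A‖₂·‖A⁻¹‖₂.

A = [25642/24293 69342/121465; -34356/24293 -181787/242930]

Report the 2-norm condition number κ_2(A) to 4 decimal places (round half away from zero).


M = AᵀA = [1837846900/590149849 980160930/590149849; 980160930/590149849 2091190609/2360599396]. tr(M)=32673281/8168164, det(M)=625/2042041
λ_max, λ_min = (32673281/8168164 ± √1067461609664961/66718903130896)/2 = 4, 625/8168164
κ = σ_max/σ_min = 2/(25/2858) = 228.6400

228.6400


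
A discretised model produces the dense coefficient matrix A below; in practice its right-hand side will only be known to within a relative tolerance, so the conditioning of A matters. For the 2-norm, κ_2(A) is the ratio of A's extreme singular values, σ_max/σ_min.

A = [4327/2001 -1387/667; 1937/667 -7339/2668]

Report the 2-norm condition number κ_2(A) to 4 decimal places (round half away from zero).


276.0000

AᵀA = [52490650/4004001 -66653125/5338668; -66653125/5338668 84641225/7118224]; tr = 1904425/76176, det = 625/76176
solving λ² − 1904425/76176·λ + 625/76176 = 0 gives λ = 25, 25/76176
κ = σ_max/σ_min = 5/(5/276) = 276.0000


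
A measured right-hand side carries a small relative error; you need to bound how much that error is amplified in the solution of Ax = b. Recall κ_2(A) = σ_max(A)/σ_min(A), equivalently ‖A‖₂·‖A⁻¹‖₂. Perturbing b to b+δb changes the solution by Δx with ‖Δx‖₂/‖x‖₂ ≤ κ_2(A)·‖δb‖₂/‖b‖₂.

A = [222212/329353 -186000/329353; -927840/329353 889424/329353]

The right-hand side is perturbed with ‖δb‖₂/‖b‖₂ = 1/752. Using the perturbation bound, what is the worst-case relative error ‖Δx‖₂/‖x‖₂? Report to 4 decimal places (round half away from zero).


form AᵀA = [541502224/64529089 -515511360/64529089; -515511360/64529089 491178496/64529089] with trace 1227920/76729 and determinant 4096/76729
λ_max, λ_min = (1227920/76729 ± √1506530398464/5887339441)/2 = 16, 256/76729
κ_2(A) = √(λ_max/λ_min) = √(16 / (256/76729)) = 69.2500
bound on ‖Δx‖/‖x‖: κ·ε = 69.2500·1/752 = 0.0921

0.0921


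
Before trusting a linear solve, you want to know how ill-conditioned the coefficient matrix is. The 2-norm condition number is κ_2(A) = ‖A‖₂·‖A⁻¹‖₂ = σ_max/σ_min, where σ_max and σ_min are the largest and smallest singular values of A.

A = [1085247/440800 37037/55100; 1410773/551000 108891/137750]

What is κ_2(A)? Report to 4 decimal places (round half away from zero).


AᵀA = [72875759329/5776000000 2656148859/722000000; 2656148859/722000000 97172989/90250000]; tr = 126551729/9241600, det = 1874161/36966400
eigenvalues of AᵀA: λ = (tr ± √(tr²−4·det))/2 = 1369/100, 1369/369664
κ = σ_max/σ_min = (37/10)/(37/608) = 60.8000

60.8000


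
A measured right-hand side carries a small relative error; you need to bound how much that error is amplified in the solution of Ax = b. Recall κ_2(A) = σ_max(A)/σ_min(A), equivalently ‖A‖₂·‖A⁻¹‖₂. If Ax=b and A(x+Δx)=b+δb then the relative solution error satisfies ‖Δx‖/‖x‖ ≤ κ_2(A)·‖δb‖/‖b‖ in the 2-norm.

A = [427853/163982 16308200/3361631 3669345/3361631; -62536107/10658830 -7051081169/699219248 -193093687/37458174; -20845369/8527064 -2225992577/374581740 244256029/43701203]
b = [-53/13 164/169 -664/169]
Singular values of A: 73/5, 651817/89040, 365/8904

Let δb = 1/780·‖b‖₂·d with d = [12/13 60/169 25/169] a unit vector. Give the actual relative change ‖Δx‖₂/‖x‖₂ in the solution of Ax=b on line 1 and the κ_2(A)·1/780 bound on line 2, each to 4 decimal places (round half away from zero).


σ_max = 73/5, σ_min = 365/8904
condition number: (73/5) ÷ (365/8904) = 356.1600
κ_2(A)·‖δb‖/‖b‖ = 0.4566
solve Ax = b  →  x = [86.0661 -44.7381 -10.6262]
2-norm of b is 5.7446; of x, 97.5796
re-solving with b+δb shifts x by Δx of norm 0.1797
dividing the unrounded norms, ‖Δx‖/‖x‖ = 0.0018
realised/bound (from unrounded values) ≈ 0.0040

0.0018
0.4566


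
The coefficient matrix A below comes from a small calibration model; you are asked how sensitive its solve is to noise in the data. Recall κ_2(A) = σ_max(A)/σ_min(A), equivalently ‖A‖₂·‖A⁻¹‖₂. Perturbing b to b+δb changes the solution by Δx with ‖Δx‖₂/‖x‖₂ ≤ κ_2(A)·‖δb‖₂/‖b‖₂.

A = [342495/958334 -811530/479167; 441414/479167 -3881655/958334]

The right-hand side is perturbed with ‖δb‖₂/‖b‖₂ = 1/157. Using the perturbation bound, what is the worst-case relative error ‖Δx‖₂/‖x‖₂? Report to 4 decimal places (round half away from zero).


1.1452

form AᵀA = [5305846761/5434343524 -5891603040/1358585881; -5891603040/1358585881 104743013625/5434343524] with trace 32733153/1616402 and determinant 164025/12931216
char-poly roots: 81/4 and 2025/3232804
κ = σ_max/σ_min = (9/2)/(45/1798) = 179.8000
κ_2(A)·‖δb‖/‖b‖ = 1.1452


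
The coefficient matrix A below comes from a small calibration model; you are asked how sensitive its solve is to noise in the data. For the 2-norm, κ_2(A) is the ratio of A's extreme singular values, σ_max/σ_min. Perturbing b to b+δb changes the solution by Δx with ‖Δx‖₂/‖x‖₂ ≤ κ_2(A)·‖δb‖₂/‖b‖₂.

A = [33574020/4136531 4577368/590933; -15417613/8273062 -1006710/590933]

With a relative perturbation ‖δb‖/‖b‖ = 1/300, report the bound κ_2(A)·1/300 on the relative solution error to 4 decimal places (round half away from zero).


AᵀA = [2823653817049/40715975524 96038772975/1454141983; 96038772975/1454141983 13067080804/207734569]; tr = 6402855713/48413764, det = 4477456/12103441
char-poly roots: 529/4 and 33856/12103441
σ_max=√(529/4)=(23/2), σ_min=√(33856/12103441)=(184/3479) → κ = 217.4375
perturbation bound = 217.4375·1/300 = 0.7248

0.7248


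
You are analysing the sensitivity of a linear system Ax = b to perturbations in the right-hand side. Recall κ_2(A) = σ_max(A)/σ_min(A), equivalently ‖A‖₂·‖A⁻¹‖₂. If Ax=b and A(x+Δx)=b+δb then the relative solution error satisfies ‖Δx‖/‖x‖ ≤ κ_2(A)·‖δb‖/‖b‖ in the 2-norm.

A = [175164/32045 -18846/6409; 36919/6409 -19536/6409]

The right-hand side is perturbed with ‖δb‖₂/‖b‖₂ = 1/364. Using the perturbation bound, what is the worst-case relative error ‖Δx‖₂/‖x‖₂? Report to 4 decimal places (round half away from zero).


M = AᵀA = [77000881/1221025 -8213304/244205; -8213304/244205 876132/48841]. tr(M)=342229/4225, det(M)=324/4225
solving λ² − 342229/4225·λ + 324/4225 = 0 gives λ = 81, 4/4225
σ_max=√81=9, σ_min=√(4/4225)=(2/65) → κ = 292.5000
bound on ‖Δx‖/‖x‖: κ·ε = 292.5000·1/364 = 0.8036

0.8036


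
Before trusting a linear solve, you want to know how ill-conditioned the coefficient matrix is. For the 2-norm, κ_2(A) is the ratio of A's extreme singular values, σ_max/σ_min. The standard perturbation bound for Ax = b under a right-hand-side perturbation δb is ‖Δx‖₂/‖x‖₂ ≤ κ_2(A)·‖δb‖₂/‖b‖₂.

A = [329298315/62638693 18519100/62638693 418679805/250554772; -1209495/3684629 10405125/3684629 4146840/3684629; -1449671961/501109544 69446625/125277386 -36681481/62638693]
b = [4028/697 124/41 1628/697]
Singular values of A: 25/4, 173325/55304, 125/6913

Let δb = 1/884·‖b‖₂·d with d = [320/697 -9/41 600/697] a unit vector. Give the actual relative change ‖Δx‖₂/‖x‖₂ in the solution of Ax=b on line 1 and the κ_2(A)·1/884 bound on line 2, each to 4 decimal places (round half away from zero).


0.0020
0.3910

σ_max = 25/4, σ_min = 125/6913
κ_2(A) = (25/4) / (125/6913) = 345.6500
worst-case relative error ≤ 345.6500 × 1/884 = 0.3910
solve Ax = b  →  x = [-56.6989 -83.9049 196.6819]
2-norm of b is 6.9282; of x, 221.2206
re-solving with b+δb shifts x by Δx of norm 0.4334
realised ‖Δx‖/‖x‖ = 0.0020
so the bound overstates the realised error by a factor of ≈ 199.5653 (computed from the unrounded values)


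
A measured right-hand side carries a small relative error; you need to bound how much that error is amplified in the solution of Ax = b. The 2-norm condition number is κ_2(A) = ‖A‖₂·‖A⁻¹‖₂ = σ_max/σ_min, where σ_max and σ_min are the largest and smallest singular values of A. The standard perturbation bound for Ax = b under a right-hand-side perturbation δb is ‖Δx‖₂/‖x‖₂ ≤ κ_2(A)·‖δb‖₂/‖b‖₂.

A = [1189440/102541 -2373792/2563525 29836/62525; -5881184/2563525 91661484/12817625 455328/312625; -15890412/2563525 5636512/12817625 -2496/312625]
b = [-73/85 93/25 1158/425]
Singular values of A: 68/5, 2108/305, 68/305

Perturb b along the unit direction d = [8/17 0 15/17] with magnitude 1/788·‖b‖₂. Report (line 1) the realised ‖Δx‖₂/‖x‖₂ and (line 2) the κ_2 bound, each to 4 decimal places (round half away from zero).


0.0030
0.0774

from the listed singular values, σ₁ = 68/5, σ_n = 68/305
κ = σ_max/σ_min = (68/5)/(68/305) = 61.0000
perturbation bound = 61.0000·1/788 = 0.0774
solve Ax = b  →  x = [-0.5545 -1.4596 8.8471]
2-norm of b is 4.6904; of x, 8.9838
δb = ε·‖b‖·d = [0.0028 0.0000 0.0053]; solving A·Δx = δb gives ‖Δx‖ = 0.0267
realised ‖Δx‖/‖x‖ = 0.0030
so the bound overstates the realised error by a factor of ≈ 26.0488 (computed from the unrounded values)


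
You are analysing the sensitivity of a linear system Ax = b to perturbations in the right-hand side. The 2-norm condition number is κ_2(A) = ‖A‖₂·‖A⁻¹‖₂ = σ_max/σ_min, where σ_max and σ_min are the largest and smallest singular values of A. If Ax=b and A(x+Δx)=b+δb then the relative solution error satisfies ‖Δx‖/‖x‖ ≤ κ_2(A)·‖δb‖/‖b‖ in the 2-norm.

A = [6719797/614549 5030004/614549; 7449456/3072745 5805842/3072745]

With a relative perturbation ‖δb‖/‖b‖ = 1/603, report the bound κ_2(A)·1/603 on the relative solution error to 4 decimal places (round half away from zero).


form AᵀA = [704572390081/5616753025 528414937092/5616753025; 528414937092/5616753025 396330343444/5616753025] with trace 44036109341/224670121 and determinant 150062500/224670121
λ_max, λ_min = (44036109341/224670121 ± √1939044067652377204281/50476663270154641)/2 = 196, 765625/224670121
so κ_2 = √(196 / (765625/224670121)) = 239.8240
worst-case relative error ≤ 239.8240 × 1/603 = 0.3977

0.3977


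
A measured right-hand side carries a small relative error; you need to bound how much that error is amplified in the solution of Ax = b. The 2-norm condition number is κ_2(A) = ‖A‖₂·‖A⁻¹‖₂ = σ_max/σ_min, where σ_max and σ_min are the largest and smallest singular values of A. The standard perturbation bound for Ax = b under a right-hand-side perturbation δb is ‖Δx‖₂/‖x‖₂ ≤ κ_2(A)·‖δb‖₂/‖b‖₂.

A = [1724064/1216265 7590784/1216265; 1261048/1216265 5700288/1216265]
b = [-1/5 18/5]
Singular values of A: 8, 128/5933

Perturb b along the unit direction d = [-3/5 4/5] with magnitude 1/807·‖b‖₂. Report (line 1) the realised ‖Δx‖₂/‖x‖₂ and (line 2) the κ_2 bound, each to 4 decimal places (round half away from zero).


0.0015
0.4595

from the listed singular values, σ₁ = 8, σ_n = 128/5933
κ = σ_max/σ_min = 8/(128/5933) = 370.8125
perturbation bound = 370.8125·1/807 = 0.4595
solve Ax = b  →  x = [-135.6082 30.7681]
2-norm of b is 3.6056; of x, 139.0549
δb = ε·‖b‖·d = [-0.0027 0.0036]; solving A·Δx = δb gives ‖Δx‖ = 0.2071
relative error = 0.0015
so the bound overstates the realised error by a factor of ≈ 308.5351 (computed from the unrounded values)


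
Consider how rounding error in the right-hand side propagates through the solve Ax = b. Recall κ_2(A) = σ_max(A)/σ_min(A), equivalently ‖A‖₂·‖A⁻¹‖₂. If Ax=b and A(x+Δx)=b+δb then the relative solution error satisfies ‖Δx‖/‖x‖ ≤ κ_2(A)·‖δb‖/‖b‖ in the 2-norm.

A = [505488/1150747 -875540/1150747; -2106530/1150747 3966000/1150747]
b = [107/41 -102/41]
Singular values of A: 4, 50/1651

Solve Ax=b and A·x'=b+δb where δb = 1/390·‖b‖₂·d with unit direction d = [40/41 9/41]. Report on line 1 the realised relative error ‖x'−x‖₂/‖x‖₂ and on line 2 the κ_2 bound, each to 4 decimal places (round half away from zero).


0.0046
0.3387

largest singular value 4, smallest 50/1651
condition number: 4 ÷ (50/1651) = 132.0800
perturbation bound = 132.0800·1/390 = 0.3387
solve Ax = b  →  x = [58.6235 30.4159]
‖b‖ = 3.6056, ‖x‖ = 66.0443
Δx = A⁻¹·δb where δb = 1/390·3.6056·d; ‖Δx‖ = 0.3053
dividing the unrounded norms, ‖Δx‖/‖x‖ = 0.0046
realised/bound (from unrounded values) ≈ 0.0136


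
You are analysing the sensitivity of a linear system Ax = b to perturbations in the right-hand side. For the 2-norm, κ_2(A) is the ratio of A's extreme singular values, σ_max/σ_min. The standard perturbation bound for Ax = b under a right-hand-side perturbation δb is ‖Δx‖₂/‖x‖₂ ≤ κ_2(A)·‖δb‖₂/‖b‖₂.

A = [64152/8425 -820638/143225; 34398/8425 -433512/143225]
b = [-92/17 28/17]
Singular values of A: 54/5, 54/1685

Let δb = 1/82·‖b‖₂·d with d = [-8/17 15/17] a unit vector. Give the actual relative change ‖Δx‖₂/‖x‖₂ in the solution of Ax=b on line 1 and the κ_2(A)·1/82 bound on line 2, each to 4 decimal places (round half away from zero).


from the listed singular values, σ₁ = 54/5, σ_n = 54/1685
condition number: (54/5) ÷ (54/1685) = 337.0000
perturbation bound = 337.0000·1/82 = 4.1098
solve Ax = b  →  x = [74.5926 100.0741]
2-norm of b is 5.6569; of x, 124.8154
Δx = A⁻¹·δb where δb = 1/82·5.6569·d; ‖Δx‖ = 2.1526
realised ‖Δx‖/‖x‖ = 0.0172
so the bound overstates the realised error by a factor of ≈ 238.2960 (computed from the unrounded values)

0.0172
4.1098


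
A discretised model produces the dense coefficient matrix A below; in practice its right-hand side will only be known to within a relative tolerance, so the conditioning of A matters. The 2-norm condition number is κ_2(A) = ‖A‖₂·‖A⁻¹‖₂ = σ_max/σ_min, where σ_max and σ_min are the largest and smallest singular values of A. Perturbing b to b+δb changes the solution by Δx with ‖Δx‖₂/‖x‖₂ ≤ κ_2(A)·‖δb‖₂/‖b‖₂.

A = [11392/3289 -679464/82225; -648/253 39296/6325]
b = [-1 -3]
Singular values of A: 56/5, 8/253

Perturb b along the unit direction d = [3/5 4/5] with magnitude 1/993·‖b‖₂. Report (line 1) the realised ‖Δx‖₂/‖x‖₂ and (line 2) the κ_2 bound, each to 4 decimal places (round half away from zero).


0.0011
0.3567

σ_max = 56/5, σ_min = 8/253
κ_2(A) = (56/5) / (8/253) = 354.2000
κ_2(A)·‖δb‖/‖b‖ = 0.3567
solve Ax = b  →  x = [-87.5426 -36.5728]
‖b‖ = 3.1623, ‖x‖ = 94.8750
re-solving with b+δb shifts x by Δx of norm 0.1007
realised ‖Δx‖/‖x‖ = 0.0011
realised/bound (from unrounded values) ≈ 0.0030


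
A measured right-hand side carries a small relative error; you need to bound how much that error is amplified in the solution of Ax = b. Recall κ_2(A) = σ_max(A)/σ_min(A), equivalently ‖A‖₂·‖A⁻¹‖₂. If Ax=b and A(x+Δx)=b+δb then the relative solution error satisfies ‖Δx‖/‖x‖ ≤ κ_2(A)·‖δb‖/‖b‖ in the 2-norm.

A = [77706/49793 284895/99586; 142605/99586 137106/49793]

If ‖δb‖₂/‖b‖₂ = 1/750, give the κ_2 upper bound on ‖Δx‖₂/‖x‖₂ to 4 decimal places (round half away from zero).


M = AᵀA = [3111777/693668 1458000/173417; 1458000/173417 10936377/693668]. tr(M)=413181/20402, det(M)=6561/163216
char-poly roots: 81/4 and 81/40804
κ_2(A) = √(λ_max/λ_min) = √((81/4) / (81/40804)) = 101.0000
bound on ‖Δx‖/‖x‖: κ·ε = 101.0000·1/750 = 0.1347

0.1347


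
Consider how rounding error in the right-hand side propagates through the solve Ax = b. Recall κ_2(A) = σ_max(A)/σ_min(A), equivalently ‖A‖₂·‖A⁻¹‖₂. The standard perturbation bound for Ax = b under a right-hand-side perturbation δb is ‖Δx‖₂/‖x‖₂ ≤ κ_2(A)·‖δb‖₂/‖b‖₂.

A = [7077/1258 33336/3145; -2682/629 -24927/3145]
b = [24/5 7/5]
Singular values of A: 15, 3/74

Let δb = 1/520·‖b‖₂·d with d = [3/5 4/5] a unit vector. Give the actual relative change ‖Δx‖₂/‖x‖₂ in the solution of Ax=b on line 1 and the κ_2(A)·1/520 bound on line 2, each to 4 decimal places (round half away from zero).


σ_max = 15, σ_min = 3/74
κ = σ_max/σ_min = 15/(3/74) = 370.0000
worst-case relative error ≤ 370.0000 × 1/520 = 0.7115
solve Ax = b  →  x = [-86.9647 46.6078]
‖b‖₂ = 5.0000 and ‖x‖₂ = 98.6669
with δb = [0.0058 0.0077], A·Δx = δb → ‖Δx‖ = 0.2372
realised ‖Δx‖/‖x‖ = 0.0024
tightness: 0.0024 against a bound of 0.7115 (unrounded ratio ≈ 0.0034)

0.0024
0.7115


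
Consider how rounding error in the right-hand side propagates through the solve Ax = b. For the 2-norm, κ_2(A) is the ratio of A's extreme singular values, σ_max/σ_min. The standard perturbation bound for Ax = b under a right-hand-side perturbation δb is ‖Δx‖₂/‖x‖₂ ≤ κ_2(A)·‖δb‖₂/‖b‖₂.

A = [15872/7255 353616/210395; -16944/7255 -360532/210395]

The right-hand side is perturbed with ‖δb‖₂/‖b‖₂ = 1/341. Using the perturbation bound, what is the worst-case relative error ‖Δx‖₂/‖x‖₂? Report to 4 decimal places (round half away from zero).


M = AᵀA = [107803904/10527005 80837568/10527005; 80837568/10527005 60648656/10527005]. tr(M)=33690512/2105401, det(M)=65536/2105401
solving λ² − 33690512/2105401·λ + 65536/2105401 = 0 gives λ = 16, 4096/2105401
so κ_2 = √(16 / (4096/2105401)) = 90.6875
perturbation bound = 90.6875·1/341 = 0.2659

0.2659


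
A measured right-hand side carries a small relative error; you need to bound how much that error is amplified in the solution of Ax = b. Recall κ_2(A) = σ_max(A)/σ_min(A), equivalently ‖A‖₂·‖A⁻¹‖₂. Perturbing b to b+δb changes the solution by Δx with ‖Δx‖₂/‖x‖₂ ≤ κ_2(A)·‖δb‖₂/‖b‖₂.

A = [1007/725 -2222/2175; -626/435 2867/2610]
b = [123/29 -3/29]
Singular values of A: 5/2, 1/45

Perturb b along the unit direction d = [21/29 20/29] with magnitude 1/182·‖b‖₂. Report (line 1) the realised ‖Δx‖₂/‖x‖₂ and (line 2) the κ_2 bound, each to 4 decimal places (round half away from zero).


0.0078
0.6181

from the listed singular values, σ₁ = 5/2, σ_n = 1/45
condition number: (5/2) ÷ (1/45) = 112.5000
worst-case relative error ≤ 112.5000 × 1/182 = 0.6181
solve Ax = b  →  x = [81.9600 107.2800]
‖b‖ = 4.2426, ‖x‖ = 135.0053
δb = ε·‖b‖·d = [0.0169 0.0161]; solving A·Δx = δb gives ‖Δx‖ = 1.0490
dividing the unrounded norms, ‖Δx‖/‖x‖ = 0.0078
tightness: 0.0078 against a bound of 0.6181 (unrounded ratio ≈ 0.0126)


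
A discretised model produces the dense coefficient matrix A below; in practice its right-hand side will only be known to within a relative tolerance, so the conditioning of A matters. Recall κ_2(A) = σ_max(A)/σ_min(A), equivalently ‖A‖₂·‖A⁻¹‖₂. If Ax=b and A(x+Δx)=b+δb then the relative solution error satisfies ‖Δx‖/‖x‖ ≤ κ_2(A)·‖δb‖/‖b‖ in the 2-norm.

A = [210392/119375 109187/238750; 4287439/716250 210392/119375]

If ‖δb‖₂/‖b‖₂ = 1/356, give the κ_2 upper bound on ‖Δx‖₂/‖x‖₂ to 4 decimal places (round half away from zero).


M = AᵀA = [31961065201/820822500 776767264/68401875; 776767264/68401875 302369561/91202500]. tr(M)=27745913/656658, det(M)=714025/5253264
eigenvalues of AᵀA: λ = (tr ± √(tr²−4·det))/2 = 169/4, 4225/1313316
κ_2(A) = √(λ_max/λ_min) = √((169/4) / (4225/1313316)) = 114.6000
κ_2(A)·‖δb‖/‖b‖ = 0.3219

0.3219


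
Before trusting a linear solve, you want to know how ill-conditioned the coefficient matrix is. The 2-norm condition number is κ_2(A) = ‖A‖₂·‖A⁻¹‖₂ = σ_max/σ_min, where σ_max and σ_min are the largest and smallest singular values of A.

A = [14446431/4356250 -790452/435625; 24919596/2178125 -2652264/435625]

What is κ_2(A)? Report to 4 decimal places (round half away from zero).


320.3125

AᵀA = [4308231084561/30363062500 -114884724006/1518153125; -114884724006/1518153125 12254909904/303630625]; tr = 19147827249/105062500, det = 8503056/26265625
λ_max, λ_min = (19147827249/105062500 ± √366624994720410908001/11038128906250000)/2 = 729/4, 46656/26265625
κ = σ_max/σ_min = (27/2)/(216/5125) = 320.3125


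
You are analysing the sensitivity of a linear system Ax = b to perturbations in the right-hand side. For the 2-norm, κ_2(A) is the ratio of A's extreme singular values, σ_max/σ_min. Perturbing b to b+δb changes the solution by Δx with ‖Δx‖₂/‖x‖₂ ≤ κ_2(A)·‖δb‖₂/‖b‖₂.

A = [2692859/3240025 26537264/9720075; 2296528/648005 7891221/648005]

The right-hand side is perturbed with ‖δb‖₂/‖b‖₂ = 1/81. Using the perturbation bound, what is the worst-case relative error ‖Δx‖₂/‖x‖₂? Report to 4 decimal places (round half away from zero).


4.6830

M = AᵀA = [82749857801/6244950625 851065948096/18734851875; 851065948096/18734851875 8753887196041/56204555625]. tr(M)=15197817466/89927289, det(M)=17850625/89927289
eigenvalues of AᵀA: λ = (tr ± √(tr²−4·det))/2 = 169, 105625/89927289
so κ_2 = √(169 / (105625/89927289)) = 379.3200
κ_2(A)·‖δb‖/‖b‖ = 4.6830


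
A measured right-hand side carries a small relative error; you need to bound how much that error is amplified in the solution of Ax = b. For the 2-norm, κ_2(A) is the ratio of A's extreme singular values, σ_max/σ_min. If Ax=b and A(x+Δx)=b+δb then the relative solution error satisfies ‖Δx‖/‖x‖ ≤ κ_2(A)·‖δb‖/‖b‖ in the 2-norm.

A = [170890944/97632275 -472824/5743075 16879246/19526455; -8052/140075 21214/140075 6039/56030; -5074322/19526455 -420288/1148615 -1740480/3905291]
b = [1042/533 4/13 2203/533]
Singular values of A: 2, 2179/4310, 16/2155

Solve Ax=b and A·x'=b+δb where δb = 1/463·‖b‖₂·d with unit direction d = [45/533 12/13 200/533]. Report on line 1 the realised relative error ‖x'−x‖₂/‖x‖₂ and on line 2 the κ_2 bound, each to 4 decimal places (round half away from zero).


0.0049
0.5818

from the listed singular values, σ₁ = 2, σ_n = 16/2155
κ_2(A) = 2 / (16/2155) = 269.3750
κ_2(A)·‖δb‖/‖b‖ = 0.5818
solve Ax = b  →  x = [-98.7366 -167.9545 186.1937]
2-norm of b is 4.5826; of x, 269.4916
with δb = [0.0008 0.0091 0.0037], A·Δx = δb → ‖Δx‖ = 1.3331
realised ‖Δx‖/‖x‖ = 0.0049
realised/bound (from unrounded values) ≈ 0.0085


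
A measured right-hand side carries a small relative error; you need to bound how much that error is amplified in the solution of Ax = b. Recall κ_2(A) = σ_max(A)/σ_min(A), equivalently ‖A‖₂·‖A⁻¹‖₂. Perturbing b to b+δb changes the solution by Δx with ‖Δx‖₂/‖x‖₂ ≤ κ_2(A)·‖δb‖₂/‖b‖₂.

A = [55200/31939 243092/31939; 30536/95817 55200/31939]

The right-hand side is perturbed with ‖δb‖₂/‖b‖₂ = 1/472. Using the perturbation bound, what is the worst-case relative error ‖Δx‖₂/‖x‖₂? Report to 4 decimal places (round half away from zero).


0.2415

form AᵀA = [16868416/5461569 8316800/606841; 8316800/606841 36966544/606841] with trace 207952/3249 and determinant 1024/3249
eigenvalues of AᵀA: λ = (tr ± √(tr²−4·det))/2 = 64, 16/3249
κ = σ_max/σ_min = 8/(4/57) = 114.0000
worst-case relative error ≤ 114.0000 × 1/472 = 0.2415


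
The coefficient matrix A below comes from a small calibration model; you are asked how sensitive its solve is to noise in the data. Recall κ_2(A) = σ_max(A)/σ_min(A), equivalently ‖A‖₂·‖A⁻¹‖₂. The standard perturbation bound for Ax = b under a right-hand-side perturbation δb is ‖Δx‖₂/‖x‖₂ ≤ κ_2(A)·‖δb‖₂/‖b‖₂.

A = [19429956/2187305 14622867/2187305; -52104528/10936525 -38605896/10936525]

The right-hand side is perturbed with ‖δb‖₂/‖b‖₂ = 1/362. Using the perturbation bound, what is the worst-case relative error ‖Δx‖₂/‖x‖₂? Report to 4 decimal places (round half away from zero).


AᵀA = [42051770215056/413867055625 31538351381292/413867055625; 31538351381292/413867055625 23654398575969/413867055625]; tr = 2628246751641/16554682225, det = 4032758016/16554682225
solving λ² − 2628246751641/16554682225·λ + 4032758016/16554682225 = 0 gives λ = 3969/25, 1016064/662187289
κ_2(A) = √(λ_max/λ_min) = √((3969/25) / (1016064/662187289)) = 321.6625
bound on ‖Δx‖/‖x‖: κ·ε = 321.6625·1/362 = 0.8886

0.8886


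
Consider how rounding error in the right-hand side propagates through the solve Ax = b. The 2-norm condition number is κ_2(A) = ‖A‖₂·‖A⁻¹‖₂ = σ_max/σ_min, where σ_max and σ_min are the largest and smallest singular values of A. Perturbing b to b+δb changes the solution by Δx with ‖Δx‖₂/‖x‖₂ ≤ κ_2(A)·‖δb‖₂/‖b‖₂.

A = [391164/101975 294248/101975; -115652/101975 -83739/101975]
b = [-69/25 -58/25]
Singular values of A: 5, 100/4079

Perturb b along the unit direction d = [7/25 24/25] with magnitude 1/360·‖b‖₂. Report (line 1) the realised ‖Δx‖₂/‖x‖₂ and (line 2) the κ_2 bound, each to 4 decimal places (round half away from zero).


from the listed singular values, σ₁ = 5, σ_n = 100/4079
condition number: 5 ÷ (100/4079) = 203.9500
perturbation bound = 203.9500·1/360 = 0.5665
solve Ax = b  →  x = [73.1020 -98.1360]
2-norm of b is 3.6056; of x, 122.3707
δb = ε·‖b‖·d = [0.0028 0.0096]; solving A·Δx = δb gives ‖Δx‖ = 0.4085
relative error = 0.0033
so the bound overstates the realised error by a factor of ≈ 169.6976 (computed from the unrounded values)

0.0033
0.5665


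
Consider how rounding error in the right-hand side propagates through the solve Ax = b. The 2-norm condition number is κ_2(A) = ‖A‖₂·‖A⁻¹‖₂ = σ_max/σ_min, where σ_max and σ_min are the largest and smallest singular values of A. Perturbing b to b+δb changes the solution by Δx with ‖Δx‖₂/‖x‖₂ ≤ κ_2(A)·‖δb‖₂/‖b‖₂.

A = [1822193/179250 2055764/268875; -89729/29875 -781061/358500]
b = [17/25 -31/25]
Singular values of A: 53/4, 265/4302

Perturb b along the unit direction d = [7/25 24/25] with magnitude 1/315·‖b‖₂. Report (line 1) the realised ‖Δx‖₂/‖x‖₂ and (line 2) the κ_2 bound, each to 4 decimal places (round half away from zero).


σ_max = 53/4, σ_min = 265/4302
κ_2(A) = (53/4) / (265/4302) = 215.1000
perturbation bound = 215.1000·1/315 = 0.6829
solve Ax = b  →  x = [9.8008 -12.9419]
‖b‖ = 1.4142, ‖x‖ = 16.2341
δb = ε·‖b‖·d = [0.0013 0.0043]; solving A·Δx = δb gives ‖Δx‖ = 0.0729
relative error = 0.0045
realised/bound (from unrounded values) ≈ 0.0066

0.0045
0.6829


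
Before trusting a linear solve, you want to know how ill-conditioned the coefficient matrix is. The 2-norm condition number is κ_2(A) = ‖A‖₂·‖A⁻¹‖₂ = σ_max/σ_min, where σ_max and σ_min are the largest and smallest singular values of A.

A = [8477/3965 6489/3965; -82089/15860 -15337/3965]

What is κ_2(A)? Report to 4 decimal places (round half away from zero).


AᵀA = [9335333/297680 1750329/74420; 1750329/74420 328202/18605]; tr = 2917313/59536, det = 2401/59536
char-poly roots: 49 and 49/59536
σ_max=√49=7, σ_min=√(49/59536)=(7/244) → κ = 244.0000

244.0000


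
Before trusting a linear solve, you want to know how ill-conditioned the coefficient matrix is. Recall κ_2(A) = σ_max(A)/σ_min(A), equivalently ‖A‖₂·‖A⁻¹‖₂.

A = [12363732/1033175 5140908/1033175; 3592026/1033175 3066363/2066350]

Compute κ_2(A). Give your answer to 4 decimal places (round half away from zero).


397.3750

M = AᵀA = [265223231604/1707920929 110508858495/1707920929; 110508858495/1707920929 184189315689/6831683716]. tr(M)=7367350545/40424164, det(M)=2125764/10106041
λ_max, λ_min = (7367350545/40424164 ± √54276479137190816289/1634113035098896)/2 = 729/4, 11664/10106041
κ = σ_max/σ_min = (27/2)/(108/3179) = 397.3750
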